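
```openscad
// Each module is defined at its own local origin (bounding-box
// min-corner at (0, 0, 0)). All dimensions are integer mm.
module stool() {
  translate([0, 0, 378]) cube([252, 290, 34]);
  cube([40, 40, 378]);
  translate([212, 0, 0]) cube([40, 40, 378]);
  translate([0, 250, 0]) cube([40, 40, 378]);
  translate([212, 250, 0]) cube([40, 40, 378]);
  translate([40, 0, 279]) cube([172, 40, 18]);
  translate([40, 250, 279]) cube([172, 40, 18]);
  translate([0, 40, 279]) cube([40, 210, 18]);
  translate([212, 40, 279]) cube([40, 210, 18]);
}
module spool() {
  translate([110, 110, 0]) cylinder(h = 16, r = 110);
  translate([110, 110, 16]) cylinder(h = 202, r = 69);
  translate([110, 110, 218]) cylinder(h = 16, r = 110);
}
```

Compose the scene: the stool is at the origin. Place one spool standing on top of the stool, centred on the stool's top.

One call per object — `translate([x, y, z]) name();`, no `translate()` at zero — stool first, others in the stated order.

stool();
translate([16, 35, 412]) spool();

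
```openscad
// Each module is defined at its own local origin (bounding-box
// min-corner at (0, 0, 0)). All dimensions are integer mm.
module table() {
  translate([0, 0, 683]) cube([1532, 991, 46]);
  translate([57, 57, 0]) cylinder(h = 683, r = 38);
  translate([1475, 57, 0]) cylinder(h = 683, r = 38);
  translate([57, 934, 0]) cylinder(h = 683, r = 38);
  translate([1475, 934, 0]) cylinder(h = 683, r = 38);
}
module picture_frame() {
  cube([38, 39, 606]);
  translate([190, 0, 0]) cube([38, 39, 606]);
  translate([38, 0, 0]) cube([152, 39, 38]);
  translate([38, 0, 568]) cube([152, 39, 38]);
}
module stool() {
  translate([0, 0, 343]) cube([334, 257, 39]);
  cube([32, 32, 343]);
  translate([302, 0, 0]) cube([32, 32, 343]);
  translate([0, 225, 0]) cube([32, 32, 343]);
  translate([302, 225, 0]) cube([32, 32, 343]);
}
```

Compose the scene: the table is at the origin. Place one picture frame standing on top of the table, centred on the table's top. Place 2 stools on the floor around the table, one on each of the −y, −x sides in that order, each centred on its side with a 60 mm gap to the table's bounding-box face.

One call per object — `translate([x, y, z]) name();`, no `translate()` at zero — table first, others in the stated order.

table();
translate([652, 476, 729]) picture_frame();
translate([599, -317, 0]) stool();
translate([-394, 367, 0]) stool();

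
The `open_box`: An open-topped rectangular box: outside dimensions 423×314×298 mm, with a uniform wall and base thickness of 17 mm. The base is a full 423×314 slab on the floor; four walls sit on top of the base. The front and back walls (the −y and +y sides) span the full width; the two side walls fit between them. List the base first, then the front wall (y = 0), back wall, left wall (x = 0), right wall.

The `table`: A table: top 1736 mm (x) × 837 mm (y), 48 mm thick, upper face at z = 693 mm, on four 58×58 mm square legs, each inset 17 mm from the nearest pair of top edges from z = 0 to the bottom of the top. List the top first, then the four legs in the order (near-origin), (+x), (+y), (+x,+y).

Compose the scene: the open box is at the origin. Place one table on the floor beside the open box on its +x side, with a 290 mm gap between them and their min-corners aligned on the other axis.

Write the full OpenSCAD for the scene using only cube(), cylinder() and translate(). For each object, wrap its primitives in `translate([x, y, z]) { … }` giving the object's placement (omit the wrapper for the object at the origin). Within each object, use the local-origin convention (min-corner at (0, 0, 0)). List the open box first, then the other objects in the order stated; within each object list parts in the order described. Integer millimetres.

cube([423, 314, 17]);
translate([0, 0, 17]) cube([423, 17, 281]);
translate([0, 297, 17]) cube([423, 17, 281]);
translate([0, 17, 17]) cube([17, 280, 281]);
translate([406, 17, 17]) cube([17, 280, 281]);
translate([713, 0, 0]) {
  translate([0, 0, 645]) cube([1736, 837, 48]);
  translate([17, 17, 0]) cube([58, 58, 645]);
  translate([1661, 17, 0]) cube([58, 58, 645]);
  translate([17, 762, 0]) cube([58, 58, 645]);
  translate([1661, 762, 0]) cube([58, 58, 645]);
}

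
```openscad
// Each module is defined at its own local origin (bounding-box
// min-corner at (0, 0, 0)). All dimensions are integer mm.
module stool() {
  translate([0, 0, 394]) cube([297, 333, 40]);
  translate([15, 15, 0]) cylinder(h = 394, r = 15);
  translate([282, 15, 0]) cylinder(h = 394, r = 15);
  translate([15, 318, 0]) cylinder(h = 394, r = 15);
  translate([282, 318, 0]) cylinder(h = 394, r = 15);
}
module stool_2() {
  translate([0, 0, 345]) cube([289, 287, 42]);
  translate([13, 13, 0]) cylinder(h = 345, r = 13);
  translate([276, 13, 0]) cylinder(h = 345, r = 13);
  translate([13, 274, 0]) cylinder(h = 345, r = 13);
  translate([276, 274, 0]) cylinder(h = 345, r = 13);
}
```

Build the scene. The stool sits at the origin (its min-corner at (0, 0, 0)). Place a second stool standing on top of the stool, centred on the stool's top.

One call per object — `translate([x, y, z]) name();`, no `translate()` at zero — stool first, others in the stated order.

stool();
translate([4, 23, 434]) stool_2();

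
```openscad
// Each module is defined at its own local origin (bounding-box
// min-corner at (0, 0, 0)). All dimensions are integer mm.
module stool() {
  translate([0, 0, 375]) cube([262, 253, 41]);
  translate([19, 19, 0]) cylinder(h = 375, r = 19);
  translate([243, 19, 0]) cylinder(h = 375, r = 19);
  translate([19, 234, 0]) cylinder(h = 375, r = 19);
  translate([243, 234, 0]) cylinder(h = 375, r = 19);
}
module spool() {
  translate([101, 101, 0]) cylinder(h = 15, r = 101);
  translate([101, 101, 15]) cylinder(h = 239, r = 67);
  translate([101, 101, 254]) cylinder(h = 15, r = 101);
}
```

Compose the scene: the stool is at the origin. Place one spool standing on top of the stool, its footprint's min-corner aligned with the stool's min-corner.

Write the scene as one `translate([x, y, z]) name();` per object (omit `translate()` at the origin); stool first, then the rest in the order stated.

stool();
translate([0, 0, 416]) spool();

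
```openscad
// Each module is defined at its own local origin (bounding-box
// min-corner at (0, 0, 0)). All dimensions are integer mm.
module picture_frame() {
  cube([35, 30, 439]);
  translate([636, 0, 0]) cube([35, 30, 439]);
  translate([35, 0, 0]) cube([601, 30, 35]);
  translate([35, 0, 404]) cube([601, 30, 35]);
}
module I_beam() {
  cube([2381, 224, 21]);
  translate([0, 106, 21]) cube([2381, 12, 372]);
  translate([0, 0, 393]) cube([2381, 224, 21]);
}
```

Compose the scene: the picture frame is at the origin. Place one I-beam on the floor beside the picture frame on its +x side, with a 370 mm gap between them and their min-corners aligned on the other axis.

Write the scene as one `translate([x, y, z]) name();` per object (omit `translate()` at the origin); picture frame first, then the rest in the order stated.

picture_frame();
translate([1041, 0, 0]) I_beam();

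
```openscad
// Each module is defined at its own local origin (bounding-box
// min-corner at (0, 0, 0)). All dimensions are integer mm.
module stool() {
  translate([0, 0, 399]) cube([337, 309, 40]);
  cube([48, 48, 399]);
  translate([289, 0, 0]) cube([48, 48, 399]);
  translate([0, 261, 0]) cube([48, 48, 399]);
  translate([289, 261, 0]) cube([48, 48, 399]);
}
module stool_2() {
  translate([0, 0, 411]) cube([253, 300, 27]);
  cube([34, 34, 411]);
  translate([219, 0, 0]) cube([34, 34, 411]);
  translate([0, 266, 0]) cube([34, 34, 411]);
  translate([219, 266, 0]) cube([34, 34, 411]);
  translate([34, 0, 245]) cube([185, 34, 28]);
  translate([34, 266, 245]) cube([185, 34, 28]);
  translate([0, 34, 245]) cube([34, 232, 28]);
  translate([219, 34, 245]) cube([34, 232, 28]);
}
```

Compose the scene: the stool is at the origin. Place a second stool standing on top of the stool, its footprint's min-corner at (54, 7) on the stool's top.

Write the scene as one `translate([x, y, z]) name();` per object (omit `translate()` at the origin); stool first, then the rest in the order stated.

stool();
translate([54, 7, 439]) stool_2();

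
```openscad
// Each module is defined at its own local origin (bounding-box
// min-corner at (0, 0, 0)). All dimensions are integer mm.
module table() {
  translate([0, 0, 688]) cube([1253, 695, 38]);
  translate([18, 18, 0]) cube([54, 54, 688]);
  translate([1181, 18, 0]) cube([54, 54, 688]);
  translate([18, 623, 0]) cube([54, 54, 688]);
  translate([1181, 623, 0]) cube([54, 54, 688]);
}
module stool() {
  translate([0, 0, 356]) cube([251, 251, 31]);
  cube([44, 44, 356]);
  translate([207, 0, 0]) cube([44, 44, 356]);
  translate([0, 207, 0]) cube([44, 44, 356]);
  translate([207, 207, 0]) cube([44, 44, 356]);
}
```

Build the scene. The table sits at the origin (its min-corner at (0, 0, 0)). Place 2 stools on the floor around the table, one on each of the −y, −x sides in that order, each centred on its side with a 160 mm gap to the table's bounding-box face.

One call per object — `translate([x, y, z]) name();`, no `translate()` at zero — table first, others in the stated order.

table();
translate([501, -411, 0]) stool();
translate([-411, 222, 0]) stool();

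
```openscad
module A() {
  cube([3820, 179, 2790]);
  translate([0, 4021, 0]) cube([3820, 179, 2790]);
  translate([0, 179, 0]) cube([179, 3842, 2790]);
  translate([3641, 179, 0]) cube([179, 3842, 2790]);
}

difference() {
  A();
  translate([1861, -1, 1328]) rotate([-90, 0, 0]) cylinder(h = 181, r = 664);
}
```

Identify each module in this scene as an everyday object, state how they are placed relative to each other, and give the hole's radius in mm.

A is a house frame. The house frame has a circular hole through its front wall. The hole's radius is 664 mm.

The subtracted cylinder has r = 664 mm.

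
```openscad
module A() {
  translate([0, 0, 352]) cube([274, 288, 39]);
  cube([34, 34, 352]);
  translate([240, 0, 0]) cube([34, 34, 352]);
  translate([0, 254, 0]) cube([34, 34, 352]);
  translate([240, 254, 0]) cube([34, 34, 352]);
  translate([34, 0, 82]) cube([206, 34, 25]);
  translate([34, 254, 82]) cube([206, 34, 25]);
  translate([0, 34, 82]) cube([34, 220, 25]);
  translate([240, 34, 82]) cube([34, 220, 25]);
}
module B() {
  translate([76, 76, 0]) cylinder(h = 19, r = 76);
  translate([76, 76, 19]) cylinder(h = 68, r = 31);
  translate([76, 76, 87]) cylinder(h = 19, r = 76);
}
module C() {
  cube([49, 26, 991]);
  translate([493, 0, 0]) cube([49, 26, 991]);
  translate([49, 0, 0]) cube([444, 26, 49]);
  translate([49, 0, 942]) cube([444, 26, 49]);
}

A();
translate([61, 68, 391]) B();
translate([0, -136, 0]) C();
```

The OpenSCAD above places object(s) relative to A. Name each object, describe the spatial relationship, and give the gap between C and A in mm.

The picture frame's nearest face is 110 mm from the stool's −y face.

A is a stool. B is a spool. C is a picture frame. The spool is on top of the stool, centred. The picture frame is on the floor beside the stool on its −y side. The gap between the picture frame and the stool is 110 mm.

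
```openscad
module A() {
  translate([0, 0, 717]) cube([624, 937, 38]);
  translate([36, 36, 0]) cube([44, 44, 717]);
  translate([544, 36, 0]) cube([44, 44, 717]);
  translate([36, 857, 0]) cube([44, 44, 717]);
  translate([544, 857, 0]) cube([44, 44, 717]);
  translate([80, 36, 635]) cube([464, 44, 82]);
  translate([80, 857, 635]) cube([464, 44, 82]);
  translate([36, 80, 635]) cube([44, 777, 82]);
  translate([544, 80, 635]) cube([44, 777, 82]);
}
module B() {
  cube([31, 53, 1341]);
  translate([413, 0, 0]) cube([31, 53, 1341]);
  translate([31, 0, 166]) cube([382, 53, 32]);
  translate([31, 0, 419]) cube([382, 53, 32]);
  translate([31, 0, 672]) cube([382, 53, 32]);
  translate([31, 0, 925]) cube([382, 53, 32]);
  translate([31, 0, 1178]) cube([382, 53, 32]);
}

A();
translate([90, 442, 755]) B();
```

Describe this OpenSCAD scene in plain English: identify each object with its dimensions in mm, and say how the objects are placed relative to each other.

A is a table with a 624×937 mm rectangular top, 38 mm thick, top surface at z = 755 mm, supported by four 44×44 mm square legs, each inset 36 mm from the nearest pair of top edges, running from the floor. Four apron rails, 44 mm thick and 82 mm tall, run between adjacent legs with their top edges flush with the underside of the top and their outer faces flush with the legs' outer faces.

B is a wooden ladder with two side rails of 31×53 mm section and 1341 mm height, set 444 mm apart overall. Between them run 5 rectangular rungs (53 mm deep, 32 mm thick), front faces flush with the rails' −y face. The bottom of the first rung is 166 mm above the floor and each subsequent rung is 253 mm higher than the one below.

The ladder is on top of the table, centred.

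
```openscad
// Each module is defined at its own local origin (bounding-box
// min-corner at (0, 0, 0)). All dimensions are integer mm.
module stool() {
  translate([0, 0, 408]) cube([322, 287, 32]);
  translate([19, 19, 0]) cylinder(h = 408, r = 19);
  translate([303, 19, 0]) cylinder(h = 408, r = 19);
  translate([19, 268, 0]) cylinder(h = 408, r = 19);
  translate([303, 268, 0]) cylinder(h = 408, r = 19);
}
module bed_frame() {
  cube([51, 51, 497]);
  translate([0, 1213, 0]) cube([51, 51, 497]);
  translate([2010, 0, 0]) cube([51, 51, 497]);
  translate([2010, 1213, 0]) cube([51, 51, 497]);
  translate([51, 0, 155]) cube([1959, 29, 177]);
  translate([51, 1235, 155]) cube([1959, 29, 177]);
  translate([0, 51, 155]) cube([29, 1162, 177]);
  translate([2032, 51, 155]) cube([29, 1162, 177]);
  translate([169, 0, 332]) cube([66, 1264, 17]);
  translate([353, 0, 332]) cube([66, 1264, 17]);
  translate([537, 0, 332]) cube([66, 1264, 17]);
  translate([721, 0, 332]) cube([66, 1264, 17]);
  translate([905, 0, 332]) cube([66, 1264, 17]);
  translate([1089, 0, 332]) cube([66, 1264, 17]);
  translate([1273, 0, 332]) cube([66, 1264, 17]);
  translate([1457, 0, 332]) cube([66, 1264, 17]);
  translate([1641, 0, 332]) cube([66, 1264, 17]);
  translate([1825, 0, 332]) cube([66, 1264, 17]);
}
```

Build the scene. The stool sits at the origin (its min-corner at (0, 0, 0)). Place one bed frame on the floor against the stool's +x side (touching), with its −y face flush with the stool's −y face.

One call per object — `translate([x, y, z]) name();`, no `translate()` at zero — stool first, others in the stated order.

stool();
translate([322, 0, 0]) bed_frame();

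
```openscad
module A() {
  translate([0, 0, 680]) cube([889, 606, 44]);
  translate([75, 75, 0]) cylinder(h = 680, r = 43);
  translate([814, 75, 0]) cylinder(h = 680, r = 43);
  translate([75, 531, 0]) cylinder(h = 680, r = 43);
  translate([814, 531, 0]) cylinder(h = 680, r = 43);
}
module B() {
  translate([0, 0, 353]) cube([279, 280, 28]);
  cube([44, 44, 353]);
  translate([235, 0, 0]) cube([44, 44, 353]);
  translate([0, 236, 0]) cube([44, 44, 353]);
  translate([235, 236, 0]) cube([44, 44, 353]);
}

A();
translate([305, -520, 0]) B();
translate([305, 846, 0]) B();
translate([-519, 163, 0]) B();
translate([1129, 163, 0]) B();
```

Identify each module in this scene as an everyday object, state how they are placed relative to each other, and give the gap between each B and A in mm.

Each stool's nearest face is 240 mm from the table's bounding box.

A is a table. B is a stool. Four stools sit around the table at the −y, +y, −x, +x sides. The gap between each stool and the table is 240 mm.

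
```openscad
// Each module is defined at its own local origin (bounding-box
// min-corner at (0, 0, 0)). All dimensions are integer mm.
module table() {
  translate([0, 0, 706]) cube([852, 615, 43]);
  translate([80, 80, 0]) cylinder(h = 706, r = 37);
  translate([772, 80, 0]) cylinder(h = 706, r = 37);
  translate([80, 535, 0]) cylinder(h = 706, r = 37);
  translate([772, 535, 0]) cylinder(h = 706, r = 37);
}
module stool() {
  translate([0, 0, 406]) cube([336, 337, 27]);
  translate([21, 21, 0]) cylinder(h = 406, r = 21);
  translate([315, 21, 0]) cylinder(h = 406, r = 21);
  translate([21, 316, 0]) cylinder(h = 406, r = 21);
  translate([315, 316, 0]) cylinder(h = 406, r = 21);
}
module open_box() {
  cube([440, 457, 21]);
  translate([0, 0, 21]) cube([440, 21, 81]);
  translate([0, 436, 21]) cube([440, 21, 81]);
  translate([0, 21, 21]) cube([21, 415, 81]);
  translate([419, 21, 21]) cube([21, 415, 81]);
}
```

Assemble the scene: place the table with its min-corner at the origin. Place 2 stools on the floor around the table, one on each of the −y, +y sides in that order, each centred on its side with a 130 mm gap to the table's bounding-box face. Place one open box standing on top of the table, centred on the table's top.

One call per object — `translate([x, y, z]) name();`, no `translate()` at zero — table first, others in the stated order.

table();
translate([258, -467, 0]) stool();
translate([258, 745, 0]) stool();
translate([206, 79, 749]) open_box();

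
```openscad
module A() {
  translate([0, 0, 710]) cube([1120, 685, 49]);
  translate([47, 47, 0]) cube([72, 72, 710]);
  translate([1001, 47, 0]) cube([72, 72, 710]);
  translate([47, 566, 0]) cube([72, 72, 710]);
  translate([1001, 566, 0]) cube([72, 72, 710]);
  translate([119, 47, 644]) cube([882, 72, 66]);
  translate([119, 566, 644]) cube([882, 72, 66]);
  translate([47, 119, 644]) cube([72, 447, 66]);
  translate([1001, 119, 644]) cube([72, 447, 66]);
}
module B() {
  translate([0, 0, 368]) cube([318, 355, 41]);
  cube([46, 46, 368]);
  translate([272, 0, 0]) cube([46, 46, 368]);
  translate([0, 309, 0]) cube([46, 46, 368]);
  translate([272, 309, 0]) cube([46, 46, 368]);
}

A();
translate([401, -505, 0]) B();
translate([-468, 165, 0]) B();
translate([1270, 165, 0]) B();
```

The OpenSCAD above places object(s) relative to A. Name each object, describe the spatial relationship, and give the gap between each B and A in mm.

A is a table. B is a stool. Three stools sit around the table at the −y, −x, +x sides. The gap between each stool and the table is 150 mm.

Each stool's nearest face is 150 mm from the table's bounding box.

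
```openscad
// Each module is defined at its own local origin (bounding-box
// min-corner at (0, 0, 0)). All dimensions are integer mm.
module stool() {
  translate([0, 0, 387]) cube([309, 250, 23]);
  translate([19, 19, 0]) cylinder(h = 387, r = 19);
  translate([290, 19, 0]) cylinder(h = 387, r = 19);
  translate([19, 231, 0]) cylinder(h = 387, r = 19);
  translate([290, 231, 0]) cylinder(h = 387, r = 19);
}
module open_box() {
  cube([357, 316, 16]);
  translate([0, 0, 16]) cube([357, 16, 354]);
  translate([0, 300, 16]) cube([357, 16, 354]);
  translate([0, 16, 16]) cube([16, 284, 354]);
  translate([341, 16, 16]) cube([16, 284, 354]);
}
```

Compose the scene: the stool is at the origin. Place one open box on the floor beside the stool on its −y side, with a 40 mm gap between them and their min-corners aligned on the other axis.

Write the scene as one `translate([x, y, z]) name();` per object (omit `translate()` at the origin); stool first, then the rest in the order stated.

stool();
translate([0, -356, 0]) open_box();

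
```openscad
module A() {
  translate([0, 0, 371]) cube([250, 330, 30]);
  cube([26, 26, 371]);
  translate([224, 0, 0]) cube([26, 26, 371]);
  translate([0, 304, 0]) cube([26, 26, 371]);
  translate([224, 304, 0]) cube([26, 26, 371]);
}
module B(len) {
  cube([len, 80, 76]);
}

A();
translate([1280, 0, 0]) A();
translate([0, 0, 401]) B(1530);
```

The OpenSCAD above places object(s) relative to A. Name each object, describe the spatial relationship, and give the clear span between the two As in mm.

A is a stool. B is a beam. A beam spans the tops of two stools. The clear span between the two stools is 1030 mm.

Second stool starts at x = 1280; first ends at x = 250; clear span = 1280 − 250 = 1030 mm.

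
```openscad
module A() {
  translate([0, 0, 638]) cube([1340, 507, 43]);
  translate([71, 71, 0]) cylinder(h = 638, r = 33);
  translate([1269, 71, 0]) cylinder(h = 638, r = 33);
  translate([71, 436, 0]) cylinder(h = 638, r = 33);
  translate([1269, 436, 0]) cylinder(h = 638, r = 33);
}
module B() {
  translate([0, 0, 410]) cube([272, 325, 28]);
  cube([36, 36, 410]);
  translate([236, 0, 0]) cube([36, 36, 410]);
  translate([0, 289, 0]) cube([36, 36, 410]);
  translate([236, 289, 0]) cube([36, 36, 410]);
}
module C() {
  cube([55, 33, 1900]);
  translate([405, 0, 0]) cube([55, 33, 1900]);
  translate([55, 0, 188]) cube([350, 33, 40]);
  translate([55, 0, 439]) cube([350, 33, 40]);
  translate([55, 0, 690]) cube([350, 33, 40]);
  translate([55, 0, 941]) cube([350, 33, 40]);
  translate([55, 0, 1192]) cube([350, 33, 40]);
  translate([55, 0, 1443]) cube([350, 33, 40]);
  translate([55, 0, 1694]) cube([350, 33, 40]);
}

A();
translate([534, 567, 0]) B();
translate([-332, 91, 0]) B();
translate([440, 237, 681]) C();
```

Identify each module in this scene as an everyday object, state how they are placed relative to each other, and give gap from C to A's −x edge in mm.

A is a table. B is a stool. C is a ladder. Two stools sit around the table at the +y, −x sides. The ladder is on top of the table, centred. The gap from the ladder to the table's −x edge is 440 mm.

The ladder's min-x is at 440; the table's min-x is 0; gap = 440 mm.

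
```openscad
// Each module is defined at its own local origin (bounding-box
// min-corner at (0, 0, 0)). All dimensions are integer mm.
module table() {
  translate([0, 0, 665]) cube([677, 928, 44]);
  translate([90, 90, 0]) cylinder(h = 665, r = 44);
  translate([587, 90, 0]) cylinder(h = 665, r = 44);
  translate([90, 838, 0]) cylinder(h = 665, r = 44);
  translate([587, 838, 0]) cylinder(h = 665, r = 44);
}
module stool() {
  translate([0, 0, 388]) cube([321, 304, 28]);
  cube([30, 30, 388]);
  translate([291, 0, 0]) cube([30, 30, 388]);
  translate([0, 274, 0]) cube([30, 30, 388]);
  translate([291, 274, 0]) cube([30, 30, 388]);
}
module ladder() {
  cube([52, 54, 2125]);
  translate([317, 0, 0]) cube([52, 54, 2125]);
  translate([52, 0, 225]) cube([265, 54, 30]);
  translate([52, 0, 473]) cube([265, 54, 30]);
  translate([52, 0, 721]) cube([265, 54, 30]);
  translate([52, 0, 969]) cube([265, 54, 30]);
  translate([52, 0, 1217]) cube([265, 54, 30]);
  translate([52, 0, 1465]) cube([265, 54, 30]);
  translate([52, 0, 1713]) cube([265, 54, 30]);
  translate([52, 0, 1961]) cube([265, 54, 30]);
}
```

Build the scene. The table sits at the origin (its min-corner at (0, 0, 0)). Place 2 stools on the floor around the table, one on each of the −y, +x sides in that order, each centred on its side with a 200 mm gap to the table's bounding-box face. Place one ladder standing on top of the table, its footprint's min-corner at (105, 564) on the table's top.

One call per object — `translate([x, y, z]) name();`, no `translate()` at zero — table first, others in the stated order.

table();
translate([178, -504, 0]) stool();
translate([877, 312, 0]) stool();
translate([105, 564, 709]) ladder();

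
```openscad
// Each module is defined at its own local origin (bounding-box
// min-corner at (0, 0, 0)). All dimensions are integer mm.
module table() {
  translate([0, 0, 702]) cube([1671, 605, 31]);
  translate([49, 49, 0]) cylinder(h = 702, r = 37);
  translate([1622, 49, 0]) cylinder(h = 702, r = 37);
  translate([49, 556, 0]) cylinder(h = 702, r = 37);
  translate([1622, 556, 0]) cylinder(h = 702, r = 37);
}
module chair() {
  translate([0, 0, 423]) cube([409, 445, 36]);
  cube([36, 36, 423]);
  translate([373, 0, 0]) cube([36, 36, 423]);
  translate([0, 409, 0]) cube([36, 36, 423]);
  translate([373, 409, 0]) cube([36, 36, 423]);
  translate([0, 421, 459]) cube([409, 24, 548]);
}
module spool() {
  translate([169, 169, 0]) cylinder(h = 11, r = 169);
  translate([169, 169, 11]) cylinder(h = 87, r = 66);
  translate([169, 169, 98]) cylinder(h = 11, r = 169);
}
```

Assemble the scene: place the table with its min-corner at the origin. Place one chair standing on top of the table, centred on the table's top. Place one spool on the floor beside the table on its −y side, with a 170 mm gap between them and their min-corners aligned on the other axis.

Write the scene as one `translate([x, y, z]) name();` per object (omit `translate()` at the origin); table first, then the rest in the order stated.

table();
translate([631, 80, 733]) chair();
translate([0, -508, 0]) spool();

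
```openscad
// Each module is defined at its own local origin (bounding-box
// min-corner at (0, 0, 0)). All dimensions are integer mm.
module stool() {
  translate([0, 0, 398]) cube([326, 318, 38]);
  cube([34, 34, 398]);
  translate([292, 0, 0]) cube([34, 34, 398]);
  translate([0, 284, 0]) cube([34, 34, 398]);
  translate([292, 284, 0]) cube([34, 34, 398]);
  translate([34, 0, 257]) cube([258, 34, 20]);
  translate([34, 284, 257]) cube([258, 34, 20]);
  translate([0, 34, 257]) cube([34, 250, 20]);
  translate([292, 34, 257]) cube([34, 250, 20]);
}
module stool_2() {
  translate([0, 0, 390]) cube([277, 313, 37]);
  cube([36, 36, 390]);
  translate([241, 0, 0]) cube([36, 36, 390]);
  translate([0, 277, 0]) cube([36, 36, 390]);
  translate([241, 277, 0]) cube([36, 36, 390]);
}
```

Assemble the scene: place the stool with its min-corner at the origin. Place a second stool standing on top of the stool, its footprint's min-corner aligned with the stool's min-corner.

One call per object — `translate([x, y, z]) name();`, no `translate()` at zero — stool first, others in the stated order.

stool();
translate([0, 0, 436]) stool_2();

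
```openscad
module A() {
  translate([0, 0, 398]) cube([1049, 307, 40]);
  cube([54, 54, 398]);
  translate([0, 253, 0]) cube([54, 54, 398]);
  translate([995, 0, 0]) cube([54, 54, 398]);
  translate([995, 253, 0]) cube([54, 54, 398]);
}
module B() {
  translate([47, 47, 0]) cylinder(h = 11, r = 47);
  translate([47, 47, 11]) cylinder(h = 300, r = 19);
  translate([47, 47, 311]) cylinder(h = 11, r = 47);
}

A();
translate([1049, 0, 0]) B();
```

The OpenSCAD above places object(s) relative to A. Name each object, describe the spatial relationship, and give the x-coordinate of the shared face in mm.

A is a bench. B is a spool. The spool is against the bench's +x side, with their −y faces flush. The x-coordinate of the shared face is 1049 mm.

The bench's +x face and the spool's −x face are both at x = 1049 mm.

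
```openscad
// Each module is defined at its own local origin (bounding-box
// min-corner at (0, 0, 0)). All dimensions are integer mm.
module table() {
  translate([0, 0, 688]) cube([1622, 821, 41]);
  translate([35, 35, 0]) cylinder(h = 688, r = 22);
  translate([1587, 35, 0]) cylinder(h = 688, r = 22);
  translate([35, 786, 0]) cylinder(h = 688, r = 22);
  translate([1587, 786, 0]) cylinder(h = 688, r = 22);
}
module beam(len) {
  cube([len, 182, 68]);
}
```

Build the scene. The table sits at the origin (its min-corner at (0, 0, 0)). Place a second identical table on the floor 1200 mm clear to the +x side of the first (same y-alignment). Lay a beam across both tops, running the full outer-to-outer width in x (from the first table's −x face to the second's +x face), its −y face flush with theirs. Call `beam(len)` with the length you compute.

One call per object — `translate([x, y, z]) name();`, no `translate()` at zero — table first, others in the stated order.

table();
translate([2822, 0, 0]) table();
translate([0, 0, 729]) beam(4444);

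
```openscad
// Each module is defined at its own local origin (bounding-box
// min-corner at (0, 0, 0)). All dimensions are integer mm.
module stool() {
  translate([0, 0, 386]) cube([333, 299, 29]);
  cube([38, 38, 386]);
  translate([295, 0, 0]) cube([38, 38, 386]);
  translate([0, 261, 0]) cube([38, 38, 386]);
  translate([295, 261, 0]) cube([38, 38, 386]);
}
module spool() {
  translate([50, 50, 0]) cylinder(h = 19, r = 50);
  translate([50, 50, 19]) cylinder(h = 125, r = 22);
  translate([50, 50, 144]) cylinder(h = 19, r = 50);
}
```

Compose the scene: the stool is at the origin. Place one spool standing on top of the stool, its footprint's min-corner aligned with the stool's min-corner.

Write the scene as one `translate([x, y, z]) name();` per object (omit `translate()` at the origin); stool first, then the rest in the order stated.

stool();
translate([0, 0, 415]) spool();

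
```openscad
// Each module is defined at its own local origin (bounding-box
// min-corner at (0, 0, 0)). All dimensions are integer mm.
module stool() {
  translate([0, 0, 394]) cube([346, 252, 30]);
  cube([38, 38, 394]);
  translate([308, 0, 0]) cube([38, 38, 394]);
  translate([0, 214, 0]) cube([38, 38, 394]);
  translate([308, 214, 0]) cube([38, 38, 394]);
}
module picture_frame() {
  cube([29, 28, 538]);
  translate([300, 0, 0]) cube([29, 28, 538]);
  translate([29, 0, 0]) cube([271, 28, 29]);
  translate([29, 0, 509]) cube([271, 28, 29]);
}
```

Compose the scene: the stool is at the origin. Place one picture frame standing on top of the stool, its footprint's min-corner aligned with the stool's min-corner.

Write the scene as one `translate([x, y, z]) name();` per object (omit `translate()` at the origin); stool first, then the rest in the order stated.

stool();
translate([0, 0, 424]) picture_frame();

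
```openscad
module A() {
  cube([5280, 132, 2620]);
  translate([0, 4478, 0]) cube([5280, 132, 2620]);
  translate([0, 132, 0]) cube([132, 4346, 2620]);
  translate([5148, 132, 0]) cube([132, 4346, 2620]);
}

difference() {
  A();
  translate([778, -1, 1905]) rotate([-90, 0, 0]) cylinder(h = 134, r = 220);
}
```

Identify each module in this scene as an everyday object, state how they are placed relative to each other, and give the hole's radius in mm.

A is a house frame. The house frame has a circular hole through its front wall. The hole's radius is 220 mm.

The subtracted cylinder has r = 220 mm.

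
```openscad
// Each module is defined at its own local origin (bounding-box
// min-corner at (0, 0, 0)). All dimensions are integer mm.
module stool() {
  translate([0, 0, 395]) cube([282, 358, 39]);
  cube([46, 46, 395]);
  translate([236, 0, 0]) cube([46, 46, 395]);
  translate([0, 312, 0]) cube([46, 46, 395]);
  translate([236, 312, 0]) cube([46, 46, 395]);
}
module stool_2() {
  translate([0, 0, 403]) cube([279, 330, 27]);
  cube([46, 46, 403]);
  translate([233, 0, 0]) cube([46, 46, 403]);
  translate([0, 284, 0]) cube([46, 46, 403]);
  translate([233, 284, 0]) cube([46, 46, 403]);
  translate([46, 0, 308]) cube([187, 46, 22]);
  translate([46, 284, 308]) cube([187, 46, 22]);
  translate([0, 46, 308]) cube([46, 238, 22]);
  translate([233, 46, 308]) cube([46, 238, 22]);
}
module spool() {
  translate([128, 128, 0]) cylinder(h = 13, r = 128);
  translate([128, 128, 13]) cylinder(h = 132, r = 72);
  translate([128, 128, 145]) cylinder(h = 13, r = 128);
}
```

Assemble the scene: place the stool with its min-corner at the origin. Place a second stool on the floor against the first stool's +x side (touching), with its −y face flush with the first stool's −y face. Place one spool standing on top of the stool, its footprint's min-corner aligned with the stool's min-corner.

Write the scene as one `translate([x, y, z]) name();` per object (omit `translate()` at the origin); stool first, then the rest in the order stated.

stool();
translate([282, 0, 0]) stool_2();
translate([0, 0, 434]) spool();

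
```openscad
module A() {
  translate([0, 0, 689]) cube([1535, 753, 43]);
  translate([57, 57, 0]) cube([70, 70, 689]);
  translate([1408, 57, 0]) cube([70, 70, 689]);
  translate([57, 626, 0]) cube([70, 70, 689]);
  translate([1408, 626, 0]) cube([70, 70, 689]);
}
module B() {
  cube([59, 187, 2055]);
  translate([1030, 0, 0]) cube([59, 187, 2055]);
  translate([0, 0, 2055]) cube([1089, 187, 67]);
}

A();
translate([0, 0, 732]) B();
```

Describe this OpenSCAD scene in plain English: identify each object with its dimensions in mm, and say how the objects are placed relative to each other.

A is a rectangular dining table. The top is 1535×753×43 mm with its upper surface at z = 732 mm. It stands on four 70×70 mm square legs, each inset 57 mm from the nearest pair of top edges, running from the floor to the underside of the top.

B is a door frame. The clear opening is 971 mm wide and 2055 mm high. Two 59 mm wide jambs, 187 mm deep, stand either side of the opening from the floor to the top of the opening. A 67 mm thick head sits across the top of both jambs, spanning the full outside width of the frame.

The door frame is on top of the table.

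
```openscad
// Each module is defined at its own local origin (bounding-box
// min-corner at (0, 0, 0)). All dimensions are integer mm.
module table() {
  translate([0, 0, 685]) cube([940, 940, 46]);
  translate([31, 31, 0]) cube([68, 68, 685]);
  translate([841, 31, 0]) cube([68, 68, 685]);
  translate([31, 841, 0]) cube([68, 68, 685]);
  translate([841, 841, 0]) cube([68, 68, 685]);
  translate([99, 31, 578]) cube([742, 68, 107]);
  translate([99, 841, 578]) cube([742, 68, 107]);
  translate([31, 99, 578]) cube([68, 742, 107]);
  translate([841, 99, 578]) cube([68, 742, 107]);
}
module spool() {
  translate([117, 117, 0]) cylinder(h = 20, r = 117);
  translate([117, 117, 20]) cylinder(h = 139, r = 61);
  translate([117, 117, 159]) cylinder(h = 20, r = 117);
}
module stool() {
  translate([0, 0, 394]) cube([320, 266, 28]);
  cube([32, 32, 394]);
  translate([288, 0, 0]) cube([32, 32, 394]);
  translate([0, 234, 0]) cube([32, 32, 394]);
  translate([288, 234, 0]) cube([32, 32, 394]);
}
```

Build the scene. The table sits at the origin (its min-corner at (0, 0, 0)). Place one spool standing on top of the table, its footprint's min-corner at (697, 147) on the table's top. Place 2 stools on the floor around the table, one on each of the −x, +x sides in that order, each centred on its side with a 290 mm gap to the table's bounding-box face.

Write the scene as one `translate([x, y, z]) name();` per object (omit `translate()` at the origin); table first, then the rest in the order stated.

table();
translate([697, 147, 731]) spool();
translate([-610, 337, 0]) stool();
translate([1230, 337, 0]) stool();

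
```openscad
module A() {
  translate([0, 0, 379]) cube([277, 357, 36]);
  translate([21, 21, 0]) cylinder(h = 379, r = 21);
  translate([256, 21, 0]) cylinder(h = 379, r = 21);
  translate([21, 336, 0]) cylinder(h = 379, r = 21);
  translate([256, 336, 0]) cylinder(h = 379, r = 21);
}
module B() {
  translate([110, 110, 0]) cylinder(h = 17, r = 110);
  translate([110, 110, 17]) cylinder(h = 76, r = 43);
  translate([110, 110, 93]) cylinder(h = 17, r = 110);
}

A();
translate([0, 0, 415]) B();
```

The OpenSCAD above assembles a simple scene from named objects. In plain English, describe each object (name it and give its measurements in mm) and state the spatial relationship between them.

A is a four-legged stool. The seat is 277×357 mm, 36 mm thick, top at z = 415 mm. It stands on four round legs, each 42 mm in diameter, from z = 0 to the seat underside, each leg's axis is inset half a diameter from the nearest pair of seat edges (so the leg's bounding box is flush with the corner).

B is a spool: two coaxial disc flanges of radius 110 mm and thickness 17 mm, joined by a core cylinder of radius 43 mm and height 76 mm. The lower flange rests on z = 0 and the three cylinders share a vertical axis.

The spool is on top of the stool.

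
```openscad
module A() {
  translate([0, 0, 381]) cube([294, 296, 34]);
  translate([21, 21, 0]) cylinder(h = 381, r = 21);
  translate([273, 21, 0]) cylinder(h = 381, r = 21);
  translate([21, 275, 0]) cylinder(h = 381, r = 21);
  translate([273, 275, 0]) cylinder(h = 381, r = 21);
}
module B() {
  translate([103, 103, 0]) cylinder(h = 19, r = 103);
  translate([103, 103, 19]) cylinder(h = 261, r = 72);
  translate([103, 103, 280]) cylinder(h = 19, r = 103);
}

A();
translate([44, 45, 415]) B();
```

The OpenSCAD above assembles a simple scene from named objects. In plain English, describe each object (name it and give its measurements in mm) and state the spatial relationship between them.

A is a simple wooden stool: a rectangular seat 294 mm (x) by 296 mm (y), 34 mm thick, top face at z = 415 mm, on four round legs, each 42 mm in diameter. The legs rest on z = 0, each leg's axis is inset half a diameter from the nearest pair of seat edges (so the leg's bounding box is flush with the corner).

B is a spool: two coaxial disc flanges of radius 103 mm and thickness 19 mm, joined by a core cylinder of radius 72 mm and height 261 mm. The lower flange rests on z = 0 and the three cylinders share a vertical axis.

The spool is on top of the stool, centred.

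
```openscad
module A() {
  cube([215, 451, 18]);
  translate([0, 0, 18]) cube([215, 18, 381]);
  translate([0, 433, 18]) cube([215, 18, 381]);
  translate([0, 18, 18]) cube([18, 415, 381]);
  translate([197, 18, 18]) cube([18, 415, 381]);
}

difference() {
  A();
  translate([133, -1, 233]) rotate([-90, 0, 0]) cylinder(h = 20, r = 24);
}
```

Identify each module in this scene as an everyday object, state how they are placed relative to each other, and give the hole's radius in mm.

A is an open box. The open box has a circular hole through its front wall. The hole's radius is 24 mm.

The subtracted cylinder has r = 24 mm.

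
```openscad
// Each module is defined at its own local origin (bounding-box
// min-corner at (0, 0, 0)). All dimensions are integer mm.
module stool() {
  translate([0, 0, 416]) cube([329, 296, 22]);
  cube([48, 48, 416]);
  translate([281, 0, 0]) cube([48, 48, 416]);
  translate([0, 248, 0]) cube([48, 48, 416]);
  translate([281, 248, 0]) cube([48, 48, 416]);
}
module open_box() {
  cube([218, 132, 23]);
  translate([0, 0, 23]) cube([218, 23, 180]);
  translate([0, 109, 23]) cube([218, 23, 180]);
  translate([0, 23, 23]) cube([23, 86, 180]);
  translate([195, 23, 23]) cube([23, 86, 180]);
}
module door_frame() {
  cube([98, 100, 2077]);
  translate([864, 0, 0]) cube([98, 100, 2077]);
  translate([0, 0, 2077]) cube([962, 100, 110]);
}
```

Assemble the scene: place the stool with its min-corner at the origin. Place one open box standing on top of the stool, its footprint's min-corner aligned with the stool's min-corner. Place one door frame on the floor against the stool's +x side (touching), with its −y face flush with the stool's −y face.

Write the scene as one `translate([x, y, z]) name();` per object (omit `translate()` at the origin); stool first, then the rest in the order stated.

stool();
translate([0, 0, 438]) open_box();
translate([329, 0, 0]) door_frame();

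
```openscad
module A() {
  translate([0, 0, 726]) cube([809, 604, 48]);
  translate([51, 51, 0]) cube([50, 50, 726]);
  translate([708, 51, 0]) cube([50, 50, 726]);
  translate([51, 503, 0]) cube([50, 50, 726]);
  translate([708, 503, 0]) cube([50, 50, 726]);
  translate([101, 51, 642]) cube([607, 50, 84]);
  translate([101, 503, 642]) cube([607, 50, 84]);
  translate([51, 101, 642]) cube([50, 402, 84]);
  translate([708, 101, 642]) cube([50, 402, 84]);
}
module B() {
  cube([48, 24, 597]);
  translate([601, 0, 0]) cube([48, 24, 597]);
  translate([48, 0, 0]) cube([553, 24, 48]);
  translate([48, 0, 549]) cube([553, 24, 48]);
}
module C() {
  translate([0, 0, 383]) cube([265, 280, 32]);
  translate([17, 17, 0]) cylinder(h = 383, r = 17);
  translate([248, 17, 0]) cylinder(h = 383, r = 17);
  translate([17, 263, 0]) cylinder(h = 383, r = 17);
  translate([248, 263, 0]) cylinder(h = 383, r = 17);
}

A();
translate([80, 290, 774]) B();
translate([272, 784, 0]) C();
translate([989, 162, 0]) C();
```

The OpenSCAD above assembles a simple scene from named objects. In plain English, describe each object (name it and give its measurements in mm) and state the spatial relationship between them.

A is a table: top 809 mm (x) × 604 mm (y), 48 mm thick, upper face at z = 774 mm, on four 50×50 mm square legs, each inset 51 mm from the nearest pair of top edges, running from z = 0 to the bottom of the top. Four apron rails, 50 mm thick and 84 mm tall, run between adjacent legs with their top edges flush with the underside of the top and their outer faces flush with the legs' outer faces.

B is a picture frame with a 553×501 mm rectangular opening (x by z) and a uniform 48 mm border on every side. Frame depth is 24 mm along y. It is built from two vertical stiles running the full outside height and two horizontal rails spanning the gap between the stiles.

C is a simple wooden stool: a rectangular seat 265 mm (x) by 280 mm (y), 32 mm thick, top face at z = 415 mm, on four round legs, each 34 mm in diameter. The legs rest on z = 0, each leg's axis is inset half a diameter from the nearest pair of seat edges (so the leg's bounding box is flush with the corner).

The picture frame is on top of the table, centred. Two stools sit around the table at the +y, +x sides.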